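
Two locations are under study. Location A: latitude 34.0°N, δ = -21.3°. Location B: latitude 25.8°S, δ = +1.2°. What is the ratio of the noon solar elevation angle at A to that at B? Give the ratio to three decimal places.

0.551

A: 90° − |34.0 − (-21.3)| = 34.70°.
B: 90° − |-25.8 − (1.2)| = 63.00°.
Ratio A/B = 34.7000 / 63.0000 = 0.5508.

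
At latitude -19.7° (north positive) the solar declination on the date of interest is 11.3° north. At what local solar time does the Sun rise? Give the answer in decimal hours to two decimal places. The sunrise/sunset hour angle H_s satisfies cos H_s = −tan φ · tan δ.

6.27 h

−tan φ tan δ = −(-0.3581)(0.1998) = 0.0715; H_s = arccos(0.0715) = 85.90°.
Sunrise is at 12 − H_s/15 = 12 − 5.727 = 6.273 h local solar time.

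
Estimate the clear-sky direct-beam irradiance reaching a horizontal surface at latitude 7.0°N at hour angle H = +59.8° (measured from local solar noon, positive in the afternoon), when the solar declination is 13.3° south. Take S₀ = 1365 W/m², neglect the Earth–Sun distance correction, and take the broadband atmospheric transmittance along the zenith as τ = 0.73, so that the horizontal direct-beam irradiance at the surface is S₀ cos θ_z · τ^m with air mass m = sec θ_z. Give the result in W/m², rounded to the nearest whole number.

cos θ_z = sin φ sin δ + cos φ cos δ cos H = (0.1219)(-0.2300) + (0.9925)(0.9732)(0.5030) = 0.4578.
Air mass m = 1/cos θ_z = 1/0.4578 = 2.184; τ^m = 0.73^2.184 = 0.5029.
Surface direct beam = 1365 × 0.4578 × 0.5029 = 314.26 W/m².

314 W/m²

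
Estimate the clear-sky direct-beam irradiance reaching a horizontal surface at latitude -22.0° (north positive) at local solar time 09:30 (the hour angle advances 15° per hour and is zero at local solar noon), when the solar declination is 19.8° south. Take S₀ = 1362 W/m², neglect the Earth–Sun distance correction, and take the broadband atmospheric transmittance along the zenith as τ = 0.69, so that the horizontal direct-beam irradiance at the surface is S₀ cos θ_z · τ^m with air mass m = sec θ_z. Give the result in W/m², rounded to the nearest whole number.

Hour angle H = 15° × (9.5 − 12) = -37.50°.
With φ = -22.0°, δ = -19.8°, H = -37.50°: sin φ sin δ = 0.1269, cos φ cos δ cos H = 0.6921, so cos θ_z = 0.8190.
Air mass m = 1/cos θ_z = 1/0.8190 = 1.221; τ^m = 0.69^1.221 = 0.6357.
Surface direct beam = 1362 × 0.8190 × 0.6357 = 709.11 W/m².

709 W/m²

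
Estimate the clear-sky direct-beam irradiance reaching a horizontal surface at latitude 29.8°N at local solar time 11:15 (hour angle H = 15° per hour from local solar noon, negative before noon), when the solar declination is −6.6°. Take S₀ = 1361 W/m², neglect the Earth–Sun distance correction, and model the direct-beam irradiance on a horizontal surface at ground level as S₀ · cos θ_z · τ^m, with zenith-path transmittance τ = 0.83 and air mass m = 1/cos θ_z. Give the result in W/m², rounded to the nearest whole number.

Hour angle H = 15° × (11.25 − 12) = -11.25°.
With φ = 29.8°, δ = -6.6°, H = -11.25°: sin φ sin δ = -0.0571, cos φ cos δ cos H = 0.8455, so cos θ_z = 0.7884.
Air mass m = 1/cos θ_z = 1/0.7884 = 1.268; τ^m = 0.83^1.268 = 0.7896.
Surface direct beam = 1361 × 0.7884 × 0.7896 = 847.25 W/m².

847 W/m²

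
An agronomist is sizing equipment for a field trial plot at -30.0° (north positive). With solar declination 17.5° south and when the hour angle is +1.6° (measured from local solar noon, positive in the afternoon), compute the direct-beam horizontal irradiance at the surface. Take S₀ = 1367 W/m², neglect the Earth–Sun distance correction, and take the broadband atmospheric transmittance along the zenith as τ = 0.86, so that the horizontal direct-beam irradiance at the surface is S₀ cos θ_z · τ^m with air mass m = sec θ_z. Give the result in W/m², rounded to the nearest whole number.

cos θ_z = sin(-30.0°) sin(-17.5°) + cos(-30.0°) cos(-17.5°) cos(1.60°) = 0.1504 + 0.8256 = 0.9760.
Air mass m = 1/cos θ_z = 1/0.9760 = 1.025; τ^m = 0.86^1.025 = 0.8568.
Surface direct beam = 1367 × 0.9760 × 0.8568 = 1143.14 W/m².

1143 W/m²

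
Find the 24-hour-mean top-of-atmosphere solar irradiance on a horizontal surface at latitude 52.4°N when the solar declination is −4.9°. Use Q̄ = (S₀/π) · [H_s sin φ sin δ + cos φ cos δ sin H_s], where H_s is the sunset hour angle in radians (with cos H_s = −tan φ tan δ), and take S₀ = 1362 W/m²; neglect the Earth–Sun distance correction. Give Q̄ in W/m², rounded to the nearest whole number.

219 W/m²

cos H_s = −tan(52.4°) · tan(-4.9°) = 0.1113, so H_s = arccos(0.1113) = 83.61°. In radians, H_s = 1.4593.
H_s sin φ sin δ = 1.4593 × 0.7923 × -0.0854 = -0.0987.
cos φ cos δ sin H_s = 0.6101 × 0.9963 × 0.9938 = 0.6041.
Q̄ = (1362/π) × (-0.0987 + 0.6041) = 433.54 × 0.5054 = 219.11 W/m².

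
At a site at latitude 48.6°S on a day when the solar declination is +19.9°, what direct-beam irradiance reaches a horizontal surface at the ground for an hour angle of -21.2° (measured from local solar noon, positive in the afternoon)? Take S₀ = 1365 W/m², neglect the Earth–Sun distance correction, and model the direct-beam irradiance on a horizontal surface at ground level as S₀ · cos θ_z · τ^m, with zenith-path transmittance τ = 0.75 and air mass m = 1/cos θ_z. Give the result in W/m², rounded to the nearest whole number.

With φ = -48.6°, δ = 19.9°, H = -21.20°: sin φ sin δ = -0.2553, cos φ cos δ cos H = 0.5797, so cos θ_z = 0.3244.
Air mass m = 1/cos θ_z = 1/0.3244 = 3.083; τ^m = 0.75^3.083 = 0.4119.
Surface direct beam = 1365 × 0.3244 × 0.4119 = 182.39 W/m².

182 W/m²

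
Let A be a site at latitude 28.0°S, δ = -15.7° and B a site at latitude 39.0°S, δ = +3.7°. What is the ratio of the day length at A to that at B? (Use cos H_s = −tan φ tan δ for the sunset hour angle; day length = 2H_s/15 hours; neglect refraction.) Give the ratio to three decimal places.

1.133

A: H_s = arccos(−tan -28.0° · tan -15.7°) = 98.60°, so 2H_s/15 = 13.1467 h.
B: H_s = arccos(−tan -39.0° · tan 3.7°) = 87.00°, so 2H_s/15 = 11.6000 h.
Ratio A/B = 13.1467 / 11.6000 = 1.1333.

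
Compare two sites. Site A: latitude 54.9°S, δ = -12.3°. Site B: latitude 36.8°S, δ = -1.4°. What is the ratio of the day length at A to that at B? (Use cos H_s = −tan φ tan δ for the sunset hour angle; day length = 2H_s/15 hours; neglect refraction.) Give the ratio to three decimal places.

1.187

A: H_s = arccos(−tan -54.9° · tan -12.3°) = 108.07°, so 2H_s/15 = 14.4093 h.
B: H_s = arccos(−tan -36.8° · tan -1.4°) = 91.05°, so 2H_s/15 = 12.1400 h.
Ratio A/B = 14.4093 / 12.1400 = 1.1869.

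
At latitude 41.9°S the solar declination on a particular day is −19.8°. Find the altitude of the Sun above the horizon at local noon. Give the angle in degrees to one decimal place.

At local solar noon the hour angle is zero, so the elevation is 90° − |φ − δ| = 90° − |-41.9° − (-19.8°)| = 90° − 22.1° = 67.9°.

67.9°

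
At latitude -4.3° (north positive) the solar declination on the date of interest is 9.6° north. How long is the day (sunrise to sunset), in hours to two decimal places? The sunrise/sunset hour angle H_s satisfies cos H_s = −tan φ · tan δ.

11.90 hours

The sunset hour angle satisfies cos H_s = −tan φ tan δ = 0.0127, giving H_s = 89.27°.
Day length = 2 H_s / 15° h⁻¹ = 178.54° / 15 = 11.903 h.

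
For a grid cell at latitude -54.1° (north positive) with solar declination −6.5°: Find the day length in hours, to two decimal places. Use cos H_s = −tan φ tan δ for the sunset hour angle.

13.21 hours

−tan φ tan δ = −(-1.3814)(-0.1139) = -0.1573; H_s = arccos(-0.1573) = 99.05°.
Day length = 2 H_s / 15° h⁻¹ = 198.10° / 15 = 13.207 h.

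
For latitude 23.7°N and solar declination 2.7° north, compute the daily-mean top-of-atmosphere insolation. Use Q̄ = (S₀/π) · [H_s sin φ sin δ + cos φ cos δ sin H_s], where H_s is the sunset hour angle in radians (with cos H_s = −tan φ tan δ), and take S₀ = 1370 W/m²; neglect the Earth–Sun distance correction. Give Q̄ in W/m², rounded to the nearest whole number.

cos H_s = −tan(23.7°) · tan(2.7°) = -0.0207, so H_s = arccos(-0.0207) = 91.19°. In radians, H_s = 1.5916.
H_s sin φ sin δ = 1.5916 × 0.4019 × 0.0471 = 0.0301.
cos φ cos δ sin H_s = 0.9157 × 0.9989 × 0.9998 = 0.9145.
Q̄ = (1370/π) × (0.0301 + 0.9145) = 436.08 × 0.9446 = 411.92 W/m².

412 W/m²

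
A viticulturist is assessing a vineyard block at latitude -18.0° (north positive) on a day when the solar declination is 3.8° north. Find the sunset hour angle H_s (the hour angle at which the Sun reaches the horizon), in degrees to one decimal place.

cos H_s = −tan(-18.0°) · tan(3.8°) = 0.0216, so H_s = arccos(0.0216) = 88.76°.

88.8°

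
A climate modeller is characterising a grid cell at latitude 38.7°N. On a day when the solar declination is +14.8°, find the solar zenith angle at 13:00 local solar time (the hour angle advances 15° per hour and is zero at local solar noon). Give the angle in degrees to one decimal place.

27.3°

Hour angle H = 15° × (13 − 12) = 15.00°.
cos θ_z = sin φ sin δ + cos φ cos δ cos H = (0.6252)(0.2554) + (0.7804)(0.9668)(0.9659) = 0.8884.
θ_z = arccos(0.8884) = 27.33°.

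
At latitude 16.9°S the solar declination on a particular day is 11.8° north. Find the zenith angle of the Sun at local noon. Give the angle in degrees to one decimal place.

28.7°

At local solar noon the hour angle is zero, so the zenith angle is |φ − δ| = |-16.9° − (11.8°)| = 28.7°.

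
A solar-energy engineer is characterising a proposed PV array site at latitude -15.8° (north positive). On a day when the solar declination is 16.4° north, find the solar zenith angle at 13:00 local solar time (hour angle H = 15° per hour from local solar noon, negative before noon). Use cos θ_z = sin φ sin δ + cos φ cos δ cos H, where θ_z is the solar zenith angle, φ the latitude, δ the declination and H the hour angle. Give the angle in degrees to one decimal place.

35.4°

Hour angle H = 15° × (13 − 12) = 15.00°.
cos θ_z = sin φ sin δ + cos φ cos δ cos H = (-0.2723)(0.2823) + (0.9622)(0.9593)(0.9659) = 0.8147.
θ_z = arccos(0.8147) = 35.44°.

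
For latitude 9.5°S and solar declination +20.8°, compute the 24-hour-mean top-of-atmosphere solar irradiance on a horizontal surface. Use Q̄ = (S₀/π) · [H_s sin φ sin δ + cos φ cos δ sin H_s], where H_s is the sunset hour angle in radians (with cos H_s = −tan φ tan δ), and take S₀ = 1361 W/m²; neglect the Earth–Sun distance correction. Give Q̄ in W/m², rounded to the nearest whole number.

360 W/m²

cos H_s = −tan(-9.5°) · tan(20.8°) = 0.0636, so H_s = arccos(0.0636) = 86.35°. In radians, H_s = 1.5071.
H_s sin φ sin δ = 1.5071 × -0.1650 × 0.3551 = -0.0883.
cos φ cos δ sin H_s = 0.9863 × 0.9348 × 0.9980 = 0.9201.
Q̄ = (1361/π) × (-0.0883 + 0.9201) = 433.22 × 0.8318 = 360.35 W/m².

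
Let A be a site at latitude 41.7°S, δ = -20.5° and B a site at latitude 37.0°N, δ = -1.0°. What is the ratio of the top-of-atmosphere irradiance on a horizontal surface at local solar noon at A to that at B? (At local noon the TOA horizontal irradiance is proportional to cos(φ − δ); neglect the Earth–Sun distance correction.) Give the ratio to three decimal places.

A: cos θ_z = cos(-41.7° − (-20.5°)) = 0.9323.
B: cos θ_z = cos(37.0° − (-1.0°)) = 0.7880.
Ratio A/B = 0.9323 / 0.7880 = 1.1831.

1.183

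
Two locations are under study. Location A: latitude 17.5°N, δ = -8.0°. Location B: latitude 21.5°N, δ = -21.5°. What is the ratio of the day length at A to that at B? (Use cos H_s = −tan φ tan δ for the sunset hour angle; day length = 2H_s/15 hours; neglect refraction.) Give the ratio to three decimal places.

A: H_s = arccos(−tan 17.5° · tan -8.0°) = 87.46°, so 2H_s/15 = 11.6613 h.
B: H_s = arccos(−tan 21.5° · tan -21.5°) = 81.07°, so 2H_s/15 = 10.8093 h.
Ratio A/B = 11.6613 / 10.8093 = 1.0788.

1.079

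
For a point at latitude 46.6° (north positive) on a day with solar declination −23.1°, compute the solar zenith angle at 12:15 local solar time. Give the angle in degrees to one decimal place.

69.8°

Hour angle H = 15° × (12.25 − 12) = 3.75°.
cos θ_z = sin(46.6°) sin(-23.1°) + cos(46.6°) cos(-23.1°) cos(3.75°) = -0.2851 + 0.6306 = 0.3455.
θ_z = arccos(0.3455) = 69.79°.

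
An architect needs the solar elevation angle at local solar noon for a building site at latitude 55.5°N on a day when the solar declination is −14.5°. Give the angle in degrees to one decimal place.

At local solar noon the hour angle is zero, so the elevation is 90° − |φ − δ| = 90° − |55.5° − (-14.5°)| = 90° − 70.0° = 20.0°.

20.0°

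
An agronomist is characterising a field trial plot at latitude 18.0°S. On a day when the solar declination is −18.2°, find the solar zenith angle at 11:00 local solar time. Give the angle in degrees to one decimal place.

Hour angle H = 15° × (11 − 12) = -15.00°.
With φ = -18.0°, δ = -18.2°, H = -15.00°: sin φ sin δ = 0.0965, cos φ cos δ cos H = 0.8727, so cos θ_z = 0.9692.
θ_z = arccos(0.9692) = 14.26°.

14.3°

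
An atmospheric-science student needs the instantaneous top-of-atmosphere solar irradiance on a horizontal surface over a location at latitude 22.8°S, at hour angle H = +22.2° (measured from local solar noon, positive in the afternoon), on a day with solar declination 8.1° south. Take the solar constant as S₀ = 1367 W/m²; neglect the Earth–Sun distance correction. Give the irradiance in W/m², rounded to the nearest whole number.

1230 W/m²

cos θ_z = sin φ sin δ + cos φ cos δ cos H = (-0.3875)(-0.1409) + (0.9219)(0.9900)(0.9259) = 0.8997.
Top-of-atmosphere irradiance = S₀ cos θ_z = 1367 × 0.8997 = 1229.89 W/m².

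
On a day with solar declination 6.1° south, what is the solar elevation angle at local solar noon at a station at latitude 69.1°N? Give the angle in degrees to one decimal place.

At local solar noon the hour angle is zero, so the elevation is 90° − |φ − δ| = 90° − |69.1° − (-6.1°)| = 90° − 75.2° = 14.8°.

14.8°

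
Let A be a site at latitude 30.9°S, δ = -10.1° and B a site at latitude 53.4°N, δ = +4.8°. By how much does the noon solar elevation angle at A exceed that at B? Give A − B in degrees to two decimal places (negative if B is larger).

+27.80°

A: 90° − |-30.9 − (-10.1)| = 69.20°.
B: 90° − |53.4 − (4.8)| = 41.40°.
A − B = 69.20 − 41.40 = 27.80°.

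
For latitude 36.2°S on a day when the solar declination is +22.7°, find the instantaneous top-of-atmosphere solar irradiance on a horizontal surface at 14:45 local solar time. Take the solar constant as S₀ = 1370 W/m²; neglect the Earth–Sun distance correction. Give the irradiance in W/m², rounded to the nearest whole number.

Hour angle H = 15° × (14.75 − 12) = 41.25°.
With φ = -36.2°, δ = 22.7°, H = 41.25°: sin φ sin δ = -0.2279, cos φ cos δ cos H = 0.5597, so cos θ_z = 0.3318.
Top-of-atmosphere irradiance = S₀ cos θ_z = 1370 × 0.3318 = 454.57 W/m².

455 W/m²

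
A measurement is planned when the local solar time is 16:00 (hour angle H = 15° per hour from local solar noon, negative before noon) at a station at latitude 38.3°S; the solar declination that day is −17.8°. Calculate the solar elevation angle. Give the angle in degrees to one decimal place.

34.3°

Hour angle H = 15° × (16 − 12) = 60.00°.
cos θ_z = sin φ sin δ + cos φ cos δ cos H = (-0.6198)(-0.3057) + (0.7848)(0.9521)(0.5000) = 0.5631.
θ_z = arccos(0.5631) = 55.73°, so the elevation is 90° − 55.73° = 34.27°.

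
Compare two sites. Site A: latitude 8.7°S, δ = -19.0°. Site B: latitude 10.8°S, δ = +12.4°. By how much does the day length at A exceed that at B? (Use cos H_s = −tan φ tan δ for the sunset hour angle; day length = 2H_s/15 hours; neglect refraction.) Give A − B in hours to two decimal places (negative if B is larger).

+0.72 h

A: H_s = arccos(−tan -8.7° · tan -19.0°) = 93.02°, so 2H_s/15 = 12.4027 h.
B: H_s = arccos(−tan -10.8° · tan 12.4°) = 87.60°, so 2H_s/15 = 11.6800 h.
A − B = 12.4027 − 11.6800 = 0.7227 h.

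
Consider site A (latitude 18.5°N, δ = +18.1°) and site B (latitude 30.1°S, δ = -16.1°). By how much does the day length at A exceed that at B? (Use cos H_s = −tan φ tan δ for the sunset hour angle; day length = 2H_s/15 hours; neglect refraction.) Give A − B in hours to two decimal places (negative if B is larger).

A: H_s = arccos(−tan 18.5° · tan 18.1°) = 96.28°, so 2H_s/15 = 12.8373 h.
B: H_s = arccos(−tan -30.1° · tan -16.1°) = 99.63°, so 2H_s/15 = 13.2840 h.
A − B = 12.8373 − 13.2840 = -0.4467 h.

-0.45 h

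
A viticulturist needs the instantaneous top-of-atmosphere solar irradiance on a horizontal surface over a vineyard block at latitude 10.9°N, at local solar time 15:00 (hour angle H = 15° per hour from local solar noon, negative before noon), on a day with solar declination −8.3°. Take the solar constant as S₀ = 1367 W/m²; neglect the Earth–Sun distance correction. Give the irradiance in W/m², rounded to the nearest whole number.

902 W/m²

Hour angle H = 15° × (15 − 12) = 45.00°.
cos θ_z = sin(10.9°) sin(-8.3°) + cos(10.9°) cos(-8.3°) cos(45.00°) = -0.0273 + 0.6871 = 0.6598.
Top-of-atmosphere irradiance = S₀ cos θ_z = 1367 × 0.6598 = 901.95 W/m².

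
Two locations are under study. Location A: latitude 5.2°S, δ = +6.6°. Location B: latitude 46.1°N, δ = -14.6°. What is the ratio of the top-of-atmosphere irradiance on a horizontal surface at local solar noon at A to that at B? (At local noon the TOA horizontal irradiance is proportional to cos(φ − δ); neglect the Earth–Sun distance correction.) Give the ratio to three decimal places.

2.000

A: cos θ_z = cos(-5.2° − (6.6°)) = 0.9789.
B: cos θ_z = cos(46.1° − (-14.6°)) = 0.4894.
Ratio A/B = 0.9789 / 0.4894 = 2.0002.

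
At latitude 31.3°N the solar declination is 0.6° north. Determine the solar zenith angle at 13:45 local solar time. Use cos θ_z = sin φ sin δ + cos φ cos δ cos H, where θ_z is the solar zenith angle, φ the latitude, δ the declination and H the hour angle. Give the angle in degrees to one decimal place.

Hour angle H = 15° × (13.75 − 12) = 26.25°.
With φ = 31.3°, δ = 0.6°, H = 26.25°: sin φ sin δ = 0.0054, cos φ cos δ cos H = 0.7663, so cos θ_z = 0.7717.
θ_z = arccos(0.7717) = 39.49°.

39.5°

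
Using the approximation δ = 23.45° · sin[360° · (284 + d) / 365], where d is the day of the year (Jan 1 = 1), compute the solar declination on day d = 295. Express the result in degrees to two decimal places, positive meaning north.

360 × (284 + 295) / 365 = 571.068°; sin(571.068°) = -0.5161.
δ = 23.45 × -0.5161 = -12.103° ≈ -12.10°.

-12.10°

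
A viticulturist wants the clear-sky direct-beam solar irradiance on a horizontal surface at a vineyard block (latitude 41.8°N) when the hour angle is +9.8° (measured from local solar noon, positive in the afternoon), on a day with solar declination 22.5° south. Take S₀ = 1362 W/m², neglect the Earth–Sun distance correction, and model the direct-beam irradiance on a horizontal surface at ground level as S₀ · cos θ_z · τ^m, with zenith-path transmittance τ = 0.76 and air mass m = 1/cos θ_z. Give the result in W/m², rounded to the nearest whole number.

cos θ_z = sin φ sin δ + cos φ cos δ cos H = (0.6665)(-0.3827) + (0.7455)(0.9239)(0.9854) = 0.4236.
Air mass m = 1/cos θ_z = 1/0.4236 = 2.361; τ^m = 0.76^2.361 = 0.5231.
Surface direct beam = 1362 × 0.4236 × 0.5231 = 301.80 W/m².

302 W/m²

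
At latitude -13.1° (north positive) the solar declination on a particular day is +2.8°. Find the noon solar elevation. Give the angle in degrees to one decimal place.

74.1°

At local solar noon the hour angle is zero, so the elevation is 90° − |φ − δ| = 90° − |-13.1° − (2.8°)| = 90° − 15.9° = 74.1°.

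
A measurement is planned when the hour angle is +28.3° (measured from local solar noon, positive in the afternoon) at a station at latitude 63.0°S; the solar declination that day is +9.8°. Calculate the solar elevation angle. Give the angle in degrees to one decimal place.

14.0°

cos θ_z = sin φ sin δ + cos φ cos δ cos H = (-0.8910)(0.1702) + (0.4540)(0.9854)(0.8805) = 0.2423.
θ_z = arccos(0.2423) = 75.98°, so the elevation is 90° − 75.98° = 14.02°.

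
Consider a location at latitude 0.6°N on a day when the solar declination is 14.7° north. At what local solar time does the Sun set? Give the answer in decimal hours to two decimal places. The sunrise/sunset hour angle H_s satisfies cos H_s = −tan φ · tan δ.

cos H_s = −tan(0.6°) · tan(14.7°) = -0.0027, so H_s = arccos(-0.0027) = 90.15°.
Sunset is at 12 + H_s/15 = 12 + 6.010 = 18.010 h local solar time.

18.01 h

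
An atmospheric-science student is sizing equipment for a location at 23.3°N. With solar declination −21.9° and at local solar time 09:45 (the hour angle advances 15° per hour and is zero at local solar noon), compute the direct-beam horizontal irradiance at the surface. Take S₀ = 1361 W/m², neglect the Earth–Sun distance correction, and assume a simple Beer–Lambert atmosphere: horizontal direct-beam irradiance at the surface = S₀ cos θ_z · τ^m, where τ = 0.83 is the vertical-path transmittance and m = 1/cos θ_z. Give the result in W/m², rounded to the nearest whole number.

548 W/m²

Hour angle H = 15° × (9.75 − 12) = -33.75°.
cos θ_z = sin φ sin δ + cos φ cos δ cos H = (0.3955)(-0.3730) + (0.9184)(0.9278)(0.8315) = 0.5610.
Air mass m = 1/cos θ_z = 1/0.5610 = 1.783; τ^m = 0.83^1.783 = 0.7173.
Surface direct beam = 1361 × 0.5610 × 0.7173 = 547.67 W/m².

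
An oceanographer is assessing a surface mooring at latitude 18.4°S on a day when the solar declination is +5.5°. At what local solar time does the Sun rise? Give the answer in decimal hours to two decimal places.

6.12 h

The sunset hour angle satisfies cos H_s = −tan φ tan δ = 0.0320, giving H_s = 88.17°.
Sunrise is at 12 − H_s/15 = 12 − 5.878 = 6.122 h local solar time.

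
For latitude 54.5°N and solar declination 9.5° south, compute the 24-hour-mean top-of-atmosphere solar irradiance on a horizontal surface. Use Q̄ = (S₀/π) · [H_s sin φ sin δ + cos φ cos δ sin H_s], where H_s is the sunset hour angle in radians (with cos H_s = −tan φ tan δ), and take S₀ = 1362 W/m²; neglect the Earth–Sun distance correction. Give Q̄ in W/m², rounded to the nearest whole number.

−tan φ tan δ = −(1.4019)(-0.1673) = 0.2345; H_s = arccos(0.2345) = 76.44°. In radians, H_s = 1.3341.
H_s sin φ sin δ = 1.3341 × 0.8141 × -0.1650 = -0.1792.
cos φ cos δ sin H_s = 0.5807 × 0.9863 × 0.9721 = 0.5568.
Q̄ = (1362/π) × (-0.1792 + 0.5568) = 433.54 × 0.3776 = 163.70 W/m².

164 W/m²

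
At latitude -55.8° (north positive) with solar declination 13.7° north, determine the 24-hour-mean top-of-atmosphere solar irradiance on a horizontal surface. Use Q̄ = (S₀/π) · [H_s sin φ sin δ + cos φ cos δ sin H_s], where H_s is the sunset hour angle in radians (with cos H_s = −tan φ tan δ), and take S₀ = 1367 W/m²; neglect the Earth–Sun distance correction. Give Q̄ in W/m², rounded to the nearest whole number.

119 W/m²

The sunset hour angle satisfies cos H_s = −tan φ tan δ = 0.3587, giving H_s = 68.98°. In radians, H_s = 1.2039.
H_s sin φ sin δ = 1.2039 × -0.8271 × 0.2368 = -0.2358.
cos φ cos δ sin H_s = 0.5621 × 0.9715 × 0.9334 = 0.5097.
Q̄ = (1367/π) × (-0.2358 + 0.5097) = 435.13 × 0.2739 = 119.18 W/m².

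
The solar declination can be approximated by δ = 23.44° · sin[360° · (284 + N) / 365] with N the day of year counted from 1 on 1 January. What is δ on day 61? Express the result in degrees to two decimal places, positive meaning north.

360 × (284 + 61) / 365 = 340.274°; sin(340.274°) = -0.3375.
δ = 23.44 × -0.3375 = -7.911° ≈ -7.91°.

-7.91°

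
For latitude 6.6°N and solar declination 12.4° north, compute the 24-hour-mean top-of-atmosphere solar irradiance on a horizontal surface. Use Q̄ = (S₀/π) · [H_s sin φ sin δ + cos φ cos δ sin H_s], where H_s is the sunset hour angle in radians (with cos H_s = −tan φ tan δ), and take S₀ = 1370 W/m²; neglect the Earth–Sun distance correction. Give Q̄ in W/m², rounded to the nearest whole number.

440 W/m²

−tan φ tan δ = −(0.1157)(0.2199) = -0.0254; H_s = arccos(-0.0254) = 91.46°. In radians, H_s = 1.5963.
H_s sin φ sin δ = 1.5963 × 0.1149 × 0.2147 = 0.0394.
cos φ cos δ sin H_s = 0.9934 × 0.9767 × 0.9997 = 0.9700.
Q̄ = (1370/π) × (0.0394 + 0.9700) = 436.08 × 1.0094 = 440.18 W/m².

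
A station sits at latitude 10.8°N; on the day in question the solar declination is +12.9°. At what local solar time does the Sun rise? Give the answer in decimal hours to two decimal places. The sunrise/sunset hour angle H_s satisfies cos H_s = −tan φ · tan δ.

5.83 h

−tan φ tan δ = −(0.1908)(0.2290) = -0.0437; H_s = arccos(-0.0437) = 92.50°.
Sunrise is at 12 − H_s/15 = 12 − 6.167 = 5.833 h local solar time.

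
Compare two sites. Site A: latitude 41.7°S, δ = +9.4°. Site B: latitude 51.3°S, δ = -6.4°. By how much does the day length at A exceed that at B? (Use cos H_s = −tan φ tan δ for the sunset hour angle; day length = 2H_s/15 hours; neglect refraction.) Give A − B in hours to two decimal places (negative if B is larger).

A: H_s = arccos(−tan -41.7° · tan 9.4°) = 81.52°, so 2H_s/15 = 10.8693 h.
B: H_s = arccos(−tan -51.3° · tan -6.4°) = 98.05°, so 2H_s/15 = 13.0733 h.
A − B = 10.8693 − 13.0733 = -2.2040 h.

-2.20 h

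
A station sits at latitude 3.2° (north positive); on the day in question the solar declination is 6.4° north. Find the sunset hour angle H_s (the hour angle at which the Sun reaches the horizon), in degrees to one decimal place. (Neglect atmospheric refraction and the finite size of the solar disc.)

The sunset hour angle satisfies cos H_s = −tan φ tan δ = -0.0063, giving H_s = 90.36°.

90.4°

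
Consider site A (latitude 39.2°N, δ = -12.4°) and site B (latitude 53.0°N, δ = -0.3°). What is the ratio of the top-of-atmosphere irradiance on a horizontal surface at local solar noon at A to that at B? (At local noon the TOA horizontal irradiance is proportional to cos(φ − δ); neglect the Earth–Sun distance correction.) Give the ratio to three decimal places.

1.039

A: cos θ_z = cos(39.2° − (-12.4°)) = 0.6211.
B: cos θ_z = cos(53.0° − (-0.3°)) = 0.5976.
Ratio A/B = 0.6211 / 0.5976 = 1.0393.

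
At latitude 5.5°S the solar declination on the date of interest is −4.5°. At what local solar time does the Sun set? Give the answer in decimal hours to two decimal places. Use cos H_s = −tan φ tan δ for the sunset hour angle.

The sunset hour angle satisfies cos H_s = −tan φ tan δ = -0.0076, giving H_s = 90.44°.
Sunset is at 12 + H_s/15 = 12 + 6.029 = 18.029 h local solar time.

18.03 h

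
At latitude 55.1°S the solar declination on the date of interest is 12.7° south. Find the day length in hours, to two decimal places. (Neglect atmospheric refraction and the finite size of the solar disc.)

cos H_s = −tan(-55.1°) · tan(-12.7°) = -0.3230, so H_s = arccos(-0.3230) = 108.84°.
Day length = 2 H_s / 15° h⁻¹ = 217.68° / 15 = 14.512 h.

14.51 hours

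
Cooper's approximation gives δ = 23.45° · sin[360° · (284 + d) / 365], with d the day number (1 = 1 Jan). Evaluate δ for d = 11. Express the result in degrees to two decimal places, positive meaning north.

360 × (284 + 11) / 365 = 290.959°; sin(290.959°) = -0.9338.
δ = 23.45 × -0.9338 = -21.898° ≈ -21.90°.

-21.90°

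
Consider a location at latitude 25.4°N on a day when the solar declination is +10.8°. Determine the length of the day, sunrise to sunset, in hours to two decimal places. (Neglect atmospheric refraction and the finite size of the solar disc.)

12.69 hours

cos H_s = −tan(25.4°) · tan(10.8°) = -0.0906, so H_s = arccos(-0.0906) = 95.20°.
Day length = 2 H_s / 15° h⁻¹ = 190.40° / 15 = 12.693 h.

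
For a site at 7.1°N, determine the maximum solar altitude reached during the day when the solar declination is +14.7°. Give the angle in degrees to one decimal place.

82.4°

At local solar noon the hour angle is zero, so the elevation is 90° − |φ − δ| = 90° − |7.1° − (14.7°)| = 90° − 7.6° = 82.4°.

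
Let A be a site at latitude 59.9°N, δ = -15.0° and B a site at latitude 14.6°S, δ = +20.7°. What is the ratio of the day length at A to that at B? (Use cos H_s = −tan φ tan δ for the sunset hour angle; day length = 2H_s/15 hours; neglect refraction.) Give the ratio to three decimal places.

0.741

A: H_s = arccos(−tan 59.9° · tan -15.0°) = 62.47°, so 2H_s/15 = 8.3293 h.
B: H_s = arccos(−tan -14.6° · tan 20.7°) = 84.35°, so 2H_s/15 = 11.2467 h.
Ratio A/B = 8.3293 / 11.2467 = 0.7406.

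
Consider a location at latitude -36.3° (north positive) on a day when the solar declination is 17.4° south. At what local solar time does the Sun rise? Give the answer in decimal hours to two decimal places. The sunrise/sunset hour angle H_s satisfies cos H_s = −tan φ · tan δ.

The sunset hour angle satisfies cos H_s = −tan φ tan δ = -0.2302, giving H_s = 103.31°.
Sunrise is at 12 − H_s/15 = 12 − 6.887 = 5.113 h local solar time.

5.11 h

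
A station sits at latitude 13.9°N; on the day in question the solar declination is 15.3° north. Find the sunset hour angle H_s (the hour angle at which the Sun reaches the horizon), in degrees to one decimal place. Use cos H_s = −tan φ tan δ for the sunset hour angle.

The sunset hour angle satisfies cos H_s = −tan φ tan δ = -0.0677, giving H_s = 93.88°.

93.9°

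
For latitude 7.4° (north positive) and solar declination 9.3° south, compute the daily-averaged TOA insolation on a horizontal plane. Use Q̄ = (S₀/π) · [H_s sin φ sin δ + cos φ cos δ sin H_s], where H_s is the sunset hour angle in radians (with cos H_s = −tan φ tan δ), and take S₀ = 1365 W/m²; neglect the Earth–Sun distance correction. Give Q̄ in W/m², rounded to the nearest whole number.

411 W/m²

cos H_s = −tan(7.4°) · tan(-9.3°) = 0.0213, so H_s = arccos(0.0213) = 88.78°. In radians, H_s = 1.5495.
H_s sin φ sin δ = 1.5495 × 0.1288 × -0.1616 = -0.0323.
cos φ cos δ sin H_s = 0.9917 × 0.9869 × 0.9998 = 0.9785.
Q̄ = (1365/π) × (-0.0323 + 0.9785) = 434.49 × 0.9462 = 411.11 W/m².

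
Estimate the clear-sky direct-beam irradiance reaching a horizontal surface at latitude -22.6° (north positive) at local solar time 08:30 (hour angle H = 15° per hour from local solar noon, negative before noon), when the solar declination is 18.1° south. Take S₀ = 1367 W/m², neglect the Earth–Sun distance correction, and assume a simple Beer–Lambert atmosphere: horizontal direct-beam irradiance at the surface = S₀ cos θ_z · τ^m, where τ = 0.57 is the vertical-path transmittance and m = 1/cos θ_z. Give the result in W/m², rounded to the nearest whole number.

Hour angle H = 15° × (8.5 − 12) = -52.50°.
cos θ_z = sin φ sin δ + cos φ cos δ cos H = (-0.3843)(-0.3107) + (0.9232)(0.9505)(0.6088) = 0.6536.
Air mass m = 1/cos θ_z = 1/0.6536 = 1.530; τ^m = 0.57^1.530 = 0.4231.
Surface direct beam = 1367 × 0.6536 × 0.4231 = 378.03 W/m².

378 W/m²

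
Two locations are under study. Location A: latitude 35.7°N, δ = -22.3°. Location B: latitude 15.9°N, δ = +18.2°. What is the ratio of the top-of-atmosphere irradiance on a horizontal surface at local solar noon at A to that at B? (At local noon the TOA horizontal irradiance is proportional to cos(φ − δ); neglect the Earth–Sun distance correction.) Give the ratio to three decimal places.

0.530

A: cos θ_z = cos(35.7° − (-22.3°)) = 0.5299.
B: cos θ_z = cos(15.9° − (18.2°)) = 0.9992.
Ratio A/B = 0.5299 / 0.9992 = 0.5303.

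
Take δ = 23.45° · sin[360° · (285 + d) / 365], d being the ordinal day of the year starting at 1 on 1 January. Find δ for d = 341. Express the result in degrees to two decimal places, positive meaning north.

-22.89°

360 × (285 + 341) / 365 = 617.425°; sin(617.425°) = -0.9760.
δ = 23.45 × -0.9760 = -22.887° ≈ -22.89°.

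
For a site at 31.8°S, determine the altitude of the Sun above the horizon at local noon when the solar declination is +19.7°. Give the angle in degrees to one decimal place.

38.5°

At local solar noon the hour angle is zero, so the elevation is 90° − |φ − δ| = 90° − |-31.8° − (19.7°)| = 90° − 51.5° = 38.5°.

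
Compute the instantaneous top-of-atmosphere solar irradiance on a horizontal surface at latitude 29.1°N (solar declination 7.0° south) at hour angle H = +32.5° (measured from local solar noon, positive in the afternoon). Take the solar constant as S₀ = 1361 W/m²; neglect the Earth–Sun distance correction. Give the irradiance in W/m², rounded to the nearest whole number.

cos θ_z = sin φ sin δ + cos φ cos δ cos H = (0.4863)(-0.1219) + (0.8738)(0.9925)(0.8434) = 0.6722.
Top-of-atmosphere irradiance = S₀ cos θ_z = 1361 × 0.6722 = 914.86 W/m².

915 W/m²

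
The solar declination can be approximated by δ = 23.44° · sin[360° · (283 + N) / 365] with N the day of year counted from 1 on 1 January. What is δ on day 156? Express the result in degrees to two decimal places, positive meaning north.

360 × (283 + 156) / 365 = 432.986°; sin(432.986°) = 0.9562.
δ = 23.44 × 0.9562 = 22.413° ≈ +22.41°.

+22.41°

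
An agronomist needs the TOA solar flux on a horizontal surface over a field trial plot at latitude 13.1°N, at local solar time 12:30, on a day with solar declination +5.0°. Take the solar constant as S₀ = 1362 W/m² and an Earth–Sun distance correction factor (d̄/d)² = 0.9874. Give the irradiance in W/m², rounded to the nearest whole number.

Hour angle H = 15° × (12.5 − 12) = 7.50°.
cos θ_z = sin(13.1°) sin(5.0°) + cos(13.1°) cos(5.0°) cos(7.50°) = 0.0198 + 0.9620 = 0.9818.
Top-of-atmosphere irradiance = S₀ (d̄/d)² cos θ_z = 1362 × 0.9874 × 0.9818 = 1320.36 W/m².

1320 W/m²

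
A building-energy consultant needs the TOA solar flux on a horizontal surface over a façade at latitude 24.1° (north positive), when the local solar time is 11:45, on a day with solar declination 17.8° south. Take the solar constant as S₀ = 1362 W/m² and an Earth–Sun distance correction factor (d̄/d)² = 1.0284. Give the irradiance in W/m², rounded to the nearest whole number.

Hour angle H = 15° × (11.75 − 12) = -3.75°.
cos θ_z = sin(24.1°) sin(-17.8°) + cos(24.1°) cos(-17.8°) cos(-3.75°) = -0.1248 + 0.8673 = 0.7425.
Top-of-atmosphere irradiance = S₀ (d̄/d)² cos θ_z = 1362 × 1.0284 × 0.7425 = 1040.01 W/m².

1040 W/m²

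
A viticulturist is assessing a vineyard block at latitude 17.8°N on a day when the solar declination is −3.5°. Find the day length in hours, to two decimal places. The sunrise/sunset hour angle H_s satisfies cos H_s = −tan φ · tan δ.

11.85 hours

cos H_s = −tan(17.8°) · tan(-3.5°) = 0.0196, so H_s = arccos(0.0196) = 88.88°.
Day length = 2 H_s / 15° h⁻¹ = 177.76° / 15 = 11.851 h.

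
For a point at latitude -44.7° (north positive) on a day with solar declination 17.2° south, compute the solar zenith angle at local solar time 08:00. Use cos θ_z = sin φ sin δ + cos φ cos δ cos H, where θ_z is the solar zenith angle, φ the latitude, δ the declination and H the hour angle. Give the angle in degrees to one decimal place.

56.8°

Hour angle H = 15° × (8 − 12) = -60.00°.
cos θ_z = sin φ sin δ + cos φ cos δ cos H = (-0.7034)(-0.2957) + (0.7108)(0.9553)(0.5000) = 0.5475.
θ_z = arccos(0.5475) = 56.80°.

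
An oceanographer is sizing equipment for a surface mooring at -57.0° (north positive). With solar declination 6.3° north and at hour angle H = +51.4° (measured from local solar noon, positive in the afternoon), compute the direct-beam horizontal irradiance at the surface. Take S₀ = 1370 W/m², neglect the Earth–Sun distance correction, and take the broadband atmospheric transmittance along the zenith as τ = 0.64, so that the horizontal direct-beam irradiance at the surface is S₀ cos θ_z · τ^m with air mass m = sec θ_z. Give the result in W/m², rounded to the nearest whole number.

55 W/m²

With φ = -57.0°, δ = 6.3°, H = 51.40°: sin φ sin δ = -0.0920, cos φ cos δ cos H = 0.3377, so cos θ_z = 0.2457.
Air mass m = 1/cos θ_z = 1/0.2457 = 4.070; τ^m = 0.64^4.070 = 0.1626.
Surface direct beam = 1370 × 0.2457 × 0.1626 = 54.73 W/m².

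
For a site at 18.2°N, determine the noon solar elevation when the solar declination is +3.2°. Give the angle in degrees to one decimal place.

75.0°

At local solar noon the hour angle is zero, so the elevation is 90° − |φ − δ| = 90° − |18.2° − (3.2°)| = 90° − 15.0° = 75.0°.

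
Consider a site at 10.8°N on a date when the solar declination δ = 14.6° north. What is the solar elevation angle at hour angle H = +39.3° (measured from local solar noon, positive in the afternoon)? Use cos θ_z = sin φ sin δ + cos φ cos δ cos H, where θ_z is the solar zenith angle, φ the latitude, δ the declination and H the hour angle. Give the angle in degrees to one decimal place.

51.5°

cos θ_z = sin(10.8°) sin(14.6°) + cos(10.8°) cos(14.6°) cos(39.30°) = 0.0472 + 0.7356 = 0.7828.
θ_z = arccos(0.7828) = 38.48°, so the elevation is 90° − 38.48° = 51.52°.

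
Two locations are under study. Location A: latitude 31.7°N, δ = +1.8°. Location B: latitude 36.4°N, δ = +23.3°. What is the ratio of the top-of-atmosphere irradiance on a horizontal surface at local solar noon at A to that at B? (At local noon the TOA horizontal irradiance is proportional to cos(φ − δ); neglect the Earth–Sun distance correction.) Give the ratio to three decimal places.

0.890

A: cos θ_z = cos(31.7° − (1.8°)) = 0.8669.
B: cos θ_z = cos(36.4° − (23.3°)) = 0.9740.
Ratio A/B = 0.8669 / 0.9740 = 0.8900.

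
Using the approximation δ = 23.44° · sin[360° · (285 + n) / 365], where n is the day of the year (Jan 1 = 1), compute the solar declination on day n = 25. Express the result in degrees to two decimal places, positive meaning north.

360 × (285 + 25) / 365 = 305.753°; sin(305.753°) = -0.8115.
δ = 23.44 × -0.8115 = -19.022° ≈ -19.02°.

-19.02°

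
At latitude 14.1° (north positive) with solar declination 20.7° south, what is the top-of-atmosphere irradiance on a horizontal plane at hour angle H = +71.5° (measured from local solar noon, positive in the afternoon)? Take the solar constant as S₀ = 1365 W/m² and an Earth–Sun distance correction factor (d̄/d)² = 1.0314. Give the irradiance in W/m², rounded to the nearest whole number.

284 W/m²

With φ = 14.1°, δ = -20.7°, H = 71.50°: sin φ sin δ = -0.0861, cos φ cos δ cos H = 0.2879, so cos θ_z = 0.2018.
Top-of-atmosphere irradiance = S₀ (d̄/d)² cos θ_z = 1365 × 1.0314 × 0.2018 = 284.11 W/m².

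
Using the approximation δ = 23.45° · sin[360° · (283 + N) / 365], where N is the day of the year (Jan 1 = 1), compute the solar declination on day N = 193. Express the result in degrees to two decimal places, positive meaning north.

+22.11°

360 × (283 + 193) / 365 = 469.479°; sin(469.479°) = 0.9428.
δ = 23.45 × 0.9428 = 22.109° ≈ +22.11°.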